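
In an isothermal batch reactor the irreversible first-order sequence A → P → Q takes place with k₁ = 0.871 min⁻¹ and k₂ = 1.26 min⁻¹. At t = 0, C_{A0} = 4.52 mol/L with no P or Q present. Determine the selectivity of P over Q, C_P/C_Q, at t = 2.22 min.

Solving the coupled first-order balances gives C_P(t) = [k₁/(k₂−k₁)]·C_{A0}·(e^(−k₁t) − e^(−k₂t)).
e^(−k₁t) = e^(−0.871×2.22) = e^(−1.934) = 0.1446; e^(−k₂t) = e^(−2.797) = 0.06098.
C_P = 0.871×4.52/(1.26−0.871) × (0.1446−0.06098) = 10.12×0.08364 = 0.8465 mol/L.
C_A = C_{A0}e^(−k₁t) = 0.6537 mol/L, so C_Q = C_{A0}−C_A−C_P = 3.020 mol/L; C_P/C_Q = 0.280.

0.280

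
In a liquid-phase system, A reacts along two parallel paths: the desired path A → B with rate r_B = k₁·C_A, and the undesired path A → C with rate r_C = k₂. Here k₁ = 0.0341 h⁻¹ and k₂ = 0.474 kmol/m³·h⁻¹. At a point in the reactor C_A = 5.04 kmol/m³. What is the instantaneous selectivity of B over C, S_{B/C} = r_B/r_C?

0.363

S_{B/C} = r_B/r_C = (k₁·C_A)/(k₂) = (k₁/k₂)·C_A.
= (0.0341×5.040) / (0.474) = 0.1719/0.4740 = 0.363.
Since the desired path is higher order in A, keeping C_A high (PFR or concentrated feed) favours B.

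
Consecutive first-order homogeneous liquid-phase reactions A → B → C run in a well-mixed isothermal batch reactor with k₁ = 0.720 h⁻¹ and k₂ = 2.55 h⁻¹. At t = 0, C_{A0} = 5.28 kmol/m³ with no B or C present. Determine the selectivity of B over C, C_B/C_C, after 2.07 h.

0.126

The intermediate concentration in a first-order A→B→C sequence is C_B = k₁C_{A0}(e^(−k₁t) − e^(−k₂t))/(k₂−k₁).
e^(−k₁t) = e^(−0.720×2.07) = e^(−1.490) = 0.2253; e^(−k₂t) = e^(−5.278) = 0.005100.
C_B = 0.720×5.28/(2.55−0.720) × (0.2253−0.005100) = 2.077×0.2202 = 0.4574 kmol/m³.
C_A = C_{A0}e^(−k₁t) = 1.189 kmol/m³, so C_C = C_{A0}−C_A−C_B = 3.633 kmol/m³; C_B/C_C = 0.126.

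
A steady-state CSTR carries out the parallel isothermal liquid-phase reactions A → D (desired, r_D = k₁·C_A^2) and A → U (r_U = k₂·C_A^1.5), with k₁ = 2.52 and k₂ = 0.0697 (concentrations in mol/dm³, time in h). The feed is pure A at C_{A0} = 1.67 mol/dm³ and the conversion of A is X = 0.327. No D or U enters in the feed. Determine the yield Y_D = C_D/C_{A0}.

Exit C_A = C_{A0}(1−X) = 1.67×0.673 = 1.124 mol/dm³.
In a CSTR the entire volume is at exit conditions, so r_D = 2.52×1.124^2 = 3.183 and r_U = 0.0697×1.124^1.5 = 0.08305.
Fraction of consumed A going to D: r_D/(r_D+r_U) = 0.9746.
C_D = 0.9746·C_{A0}·X = 0.9746×1.67×0.327 = 0.532 mol/dm³; Y_D = C_D/C_{A0} = 0.319.

0.319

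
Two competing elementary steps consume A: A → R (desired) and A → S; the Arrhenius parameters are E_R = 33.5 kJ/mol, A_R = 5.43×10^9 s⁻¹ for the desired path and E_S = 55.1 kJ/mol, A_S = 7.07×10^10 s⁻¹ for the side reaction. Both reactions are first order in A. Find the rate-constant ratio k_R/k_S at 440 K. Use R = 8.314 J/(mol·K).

28.2

With equal orders, S_{R/S} = k_R/k_S = (A_R/A_S)·exp[(E_S−E_R)/(RT)].
(E_S−E_R)/(RT) = (55.1−33.5)×10³/(8.314×440) = 21600/3658 = 5.905.
k_R/k_S = (5.43×10^9/7.07×10^10)·exp(5.905) = 0.07680 × 366.7 = 28.2.
Since E_R < E_S, lowering the temperature improves selectivity toward R.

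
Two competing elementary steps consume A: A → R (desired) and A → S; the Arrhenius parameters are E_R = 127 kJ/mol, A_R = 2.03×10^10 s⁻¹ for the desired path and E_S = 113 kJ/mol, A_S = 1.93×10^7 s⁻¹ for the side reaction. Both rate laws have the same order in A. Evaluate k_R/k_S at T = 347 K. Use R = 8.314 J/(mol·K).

8.21

k_R/k_S = (A_R/A_S)·exp[−(E_R−E_S)/(RT)] = (A_R/A_S)·exp[(E_S−E_R)/(RT)].
(E_S−E_R)/(RT) = (113−127)×10³/(8.314×347) = -14000/2885 = -4.853.
k_R/k_S = (2.03×10^10/1.93×10^7)·exp(-4.853) = 1052 × 0.007807 = 8.21.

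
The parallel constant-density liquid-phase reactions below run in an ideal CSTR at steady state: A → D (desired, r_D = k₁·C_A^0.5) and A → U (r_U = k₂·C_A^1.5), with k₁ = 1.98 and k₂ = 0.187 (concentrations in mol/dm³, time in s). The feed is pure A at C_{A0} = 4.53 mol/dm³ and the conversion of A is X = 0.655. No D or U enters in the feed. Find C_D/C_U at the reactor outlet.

Exit C_A = C_{A0}(1−X) = 4.53×0.345 = 1.563 mol/dm³.
A CSTR operates uniformly at the exit composition, giving r_D = 2.475 and r_U = 0.3654 (each k·C_A^n at C_A = 1.563).
Overall selectivity = C_D/C_U = r_Dτ/(r_Uτ) = r_D/r_U = 6.77.

6.77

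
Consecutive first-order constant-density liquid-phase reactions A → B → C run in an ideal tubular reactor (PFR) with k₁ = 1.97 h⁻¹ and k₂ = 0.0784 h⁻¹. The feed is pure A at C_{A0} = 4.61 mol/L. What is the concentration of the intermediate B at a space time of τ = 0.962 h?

3.73 mol/L

Solving the coupled first-order balances gives C_B(τ) = [k₁/(k₂−k₁)]·C_{A0}·(e^(−k₁τ) − e^(−k₂τ)).
e^(−k₁τ) = e^(−1.97×0.962) = e^(−1.895) = 0.1503; e^(−k₂τ) = e^(−0.07542) = 0.9274.
C_B = 1.97×4.61/(0.0784−1.97) × (0.1503−0.9274) = (-4.801)×(-0.7771) = 3.731 mol/L.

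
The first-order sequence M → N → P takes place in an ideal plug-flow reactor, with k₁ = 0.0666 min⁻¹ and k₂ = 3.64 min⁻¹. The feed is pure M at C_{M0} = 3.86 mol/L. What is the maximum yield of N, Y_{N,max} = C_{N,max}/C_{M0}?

0.0170

At the optimum, C_{N,max}/C_{M0} = (k₁/k₂)^[k₂/(k₂−k₁)].
= (0.0666/3.64)^(3.64/(3.64−0.0666)) = (0.01830)^(1.019) = 0.01698.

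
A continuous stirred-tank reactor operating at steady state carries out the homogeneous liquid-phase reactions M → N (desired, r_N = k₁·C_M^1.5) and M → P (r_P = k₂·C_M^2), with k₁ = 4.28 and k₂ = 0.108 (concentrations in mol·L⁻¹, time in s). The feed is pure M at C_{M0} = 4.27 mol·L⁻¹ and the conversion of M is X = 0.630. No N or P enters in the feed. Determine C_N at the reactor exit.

2.61 mol·L⁻¹

Exit C_M = C_{M0}(1−X) = 4.27×0.370 = 1.580 mol·L⁻¹.
A CSTR operates uniformly at the exit composition, giving r_N = 8.499 and r_P = 0.2696 (each k·C_M^n at C_M = 1.580).
Fraction of consumed M going to N: r_N/(r_N+r_P) = 0.9693.
C_N = 0.9693·C_{M0}·X = 0.9693×4.27×0.630 = 2.61 mol·L⁻¹.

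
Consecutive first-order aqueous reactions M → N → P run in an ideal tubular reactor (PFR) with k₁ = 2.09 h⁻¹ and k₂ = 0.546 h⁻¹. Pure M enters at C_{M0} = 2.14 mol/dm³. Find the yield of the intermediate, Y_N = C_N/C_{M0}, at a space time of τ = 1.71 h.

0.494

Solving the coupled first-order balances gives C_N(τ) = [k₁/(k₂−k₁)]·C_{M0}·(e^(−k₁τ) − e^(−k₂τ)).
e^(−k₁τ) = e^(−2.09×1.71) = e^(−3.574) = 0.02805; e^(−k₂τ) = e^(−0.9337) = 0.3931.
C_N = 2.09×2.14/(0.546−2.09) × (0.02805−0.3931) = (-2.897)×(-0.3651) = 1.058 mol/dm³.
Y_N = C_N/C_{M0} = 1.058/2.14 = 0.494.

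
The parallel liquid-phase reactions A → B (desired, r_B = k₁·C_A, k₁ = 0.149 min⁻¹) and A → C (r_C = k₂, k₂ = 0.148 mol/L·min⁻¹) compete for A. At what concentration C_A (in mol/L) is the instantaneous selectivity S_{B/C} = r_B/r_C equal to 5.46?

5.42 mol/L

S_{B/C} = (k₁/k₂)·C_A ⇒ C_A = S·k₂/k₁.
= 5.46×0.148/0.149 = 5.42 mol/L.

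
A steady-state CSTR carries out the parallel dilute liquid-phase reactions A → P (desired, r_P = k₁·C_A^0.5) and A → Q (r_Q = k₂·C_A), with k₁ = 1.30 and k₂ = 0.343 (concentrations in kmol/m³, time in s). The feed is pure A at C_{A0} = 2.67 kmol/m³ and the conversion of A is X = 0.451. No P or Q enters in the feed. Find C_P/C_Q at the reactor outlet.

Exit C_A = C_{A0}(1−X) = 2.67×0.549 = 1.466 kmol/m³.
Rates in a CSTR are evaluated at the outlet concentration: r_P = 1.30×1.466^0.5 = 1.574, r_Q = 0.343×1.466 = 0.5028.
Overall selectivity = C_P/C_Q = r_Pτ/(r_Qτ) = r_P/r_Q = 3.13.

3.13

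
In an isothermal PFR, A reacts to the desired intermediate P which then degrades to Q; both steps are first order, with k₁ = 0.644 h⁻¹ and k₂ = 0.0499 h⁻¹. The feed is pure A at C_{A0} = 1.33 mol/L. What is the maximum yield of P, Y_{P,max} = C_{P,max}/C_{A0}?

At the optimum, C_{P,max}/C_{A0} = (k₁/k₂)^[k₂/(k₂−k₁)].
= (0.644/0.0499)^(0.0499/(0.0499−0.644)) = (12.91)^(-0.08399) = 0.8067.

0.807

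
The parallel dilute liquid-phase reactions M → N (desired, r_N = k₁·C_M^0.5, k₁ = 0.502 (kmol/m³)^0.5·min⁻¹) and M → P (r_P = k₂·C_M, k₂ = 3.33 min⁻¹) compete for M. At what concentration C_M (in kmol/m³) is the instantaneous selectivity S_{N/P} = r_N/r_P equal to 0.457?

0.109 kmol/m³

S_{N/P} = (k₁/k₂)·C_M^-0.5 ⇒ C_M = (S·k₂/k₁)^(-2).
= (0.457×3.33/0.502)^(-2) = (3.031)^(-2) = 0.109 kmol/m³.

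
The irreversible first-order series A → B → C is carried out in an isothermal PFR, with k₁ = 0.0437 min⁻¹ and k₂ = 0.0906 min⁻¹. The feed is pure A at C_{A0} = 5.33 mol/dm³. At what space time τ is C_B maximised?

15.5 min

For first-order series the maximum of C_B occurs at τ_opt = ln(k₂/k₁)/(k₂−k₁).
= ln(0.0906/0.0437)/(0.0906−0.0437) = ln(2.073)/0.04690 = 0.7291/0.04690 = 15.5 min.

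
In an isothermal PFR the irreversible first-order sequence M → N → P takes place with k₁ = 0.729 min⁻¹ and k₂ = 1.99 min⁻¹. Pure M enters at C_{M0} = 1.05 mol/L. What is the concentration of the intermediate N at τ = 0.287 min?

0.150 mol/L

The intermediate concentration in a first-order A→B→C sequence is C_N = k₁C_{M0}(e^(−k₁τ) − e^(−k₂τ))/(k₂−k₁).
e^(−k₁τ) = e^(−0.729×0.287) = e^(−0.2092) = 0.8112; e^(−k₂τ) = e^(−0.5711) = 0.5649.
C_N = 0.729×1.05/(1.99−0.729) × (0.8112−0.5649) = 0.6070×0.2463 = 0.1495 mol/L.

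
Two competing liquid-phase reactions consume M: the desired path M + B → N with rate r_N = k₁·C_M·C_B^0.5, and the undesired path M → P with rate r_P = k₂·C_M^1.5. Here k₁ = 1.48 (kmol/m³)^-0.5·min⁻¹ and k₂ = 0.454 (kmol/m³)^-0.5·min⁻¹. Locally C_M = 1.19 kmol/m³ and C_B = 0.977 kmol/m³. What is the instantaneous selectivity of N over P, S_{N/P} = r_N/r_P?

S_{N/P} = r_N/r_P = (k₁·C_M·C_B^0.5)/(k₂·C_M^1.5) = (k₁/k₂)·C_M^-0.5·C_B^0.5.
= (1.48×1.190×0.9770^0.5) / (0.454×1.190^1.5) = 1.741/0.5894 = 2.95.

2.95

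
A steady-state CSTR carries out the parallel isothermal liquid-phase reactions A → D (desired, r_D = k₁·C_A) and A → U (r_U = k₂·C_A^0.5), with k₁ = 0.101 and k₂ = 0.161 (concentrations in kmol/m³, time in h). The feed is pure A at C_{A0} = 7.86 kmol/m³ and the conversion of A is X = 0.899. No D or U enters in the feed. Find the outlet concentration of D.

2.53 kmol/m³

Exit C_A = C_{A0}(1−X) = 7.86×0.101 = 0.7939 kmol/m³.
A CSTR operates uniformly at the exit composition, giving r_D = 0.08018 and r_U = 0.1434 (each k·C_A^n at C_A = 0.7939).
Fraction of consumed A going to D: r_D/(r_D+r_U) = 0.3585.
C_D = 0.3585·C_{A0}·X = 0.3585×7.86×0.899 = 2.53 kmol/m³.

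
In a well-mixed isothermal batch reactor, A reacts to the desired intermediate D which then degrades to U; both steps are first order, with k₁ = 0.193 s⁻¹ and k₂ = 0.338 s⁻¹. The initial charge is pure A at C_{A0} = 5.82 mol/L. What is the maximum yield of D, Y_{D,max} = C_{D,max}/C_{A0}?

For a first-order series the maximum intermediate yield is C_{D,max}/C_{A0} = (k₁/k₂)^[k₂/(k₂−k₁)].
= (0.193/0.338)^(0.338/(0.338−0.193)) = (0.5710)^(2.331) = 0.2708.

0.271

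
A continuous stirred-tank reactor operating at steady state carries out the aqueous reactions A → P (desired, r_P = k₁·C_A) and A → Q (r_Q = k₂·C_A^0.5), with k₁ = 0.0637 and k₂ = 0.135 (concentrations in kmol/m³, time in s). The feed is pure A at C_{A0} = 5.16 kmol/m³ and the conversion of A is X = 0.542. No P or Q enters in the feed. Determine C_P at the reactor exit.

Exit C_A = C_{A0}(1−X) = 5.16×0.458 = 2.363 kmol/m³.
Rates in a CSTR are evaluated at the outlet concentration: r_P = 0.0637×2.363 = 0.1505, r_Q = 0.135×2.363^0.5 = 0.2075.
Fraction of consumed A going to P: r_P/(r_P+r_Q) = 0.4204.
C_P = 0.4204·C_{A0}·X = 0.4204×5.16×0.542 = 1.18 kmol/m³.

1.18 kmol/m³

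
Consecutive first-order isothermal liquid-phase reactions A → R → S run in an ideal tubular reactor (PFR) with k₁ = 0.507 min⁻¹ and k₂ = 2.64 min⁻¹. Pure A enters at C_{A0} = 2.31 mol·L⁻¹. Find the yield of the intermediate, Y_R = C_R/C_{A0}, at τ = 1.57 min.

0.103

For first-order series with pure A initially, C_R(τ) = k₁C_{A0}/(k₂−k₁)·(e^(−k₁τ) − e^(−k₂τ)).
e^(−k₁τ) = e^(−0.507×1.57) = e^(−0.7960) = 0.4511; e^(−k₂τ) = e^(−4.145) = 0.01585.
C_R = 0.507×2.31/(2.64−0.507) × (0.4511−0.01585) = 0.5491×0.4353 = 0.2390 mol·L⁻¹.
Y_R = C_R/C_{A0} = 0.2390/2.31 = 0.103.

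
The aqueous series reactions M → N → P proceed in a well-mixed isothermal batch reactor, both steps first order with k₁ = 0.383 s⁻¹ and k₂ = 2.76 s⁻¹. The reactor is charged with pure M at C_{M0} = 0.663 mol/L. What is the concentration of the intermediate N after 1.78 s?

The intermediate concentration in a first-order A→B→C sequence is C_N = k₁C_{M0}(e^(−k₁t) − e^(−k₂t))/(k₂−k₁).
e^(−k₁t) = e^(−0.383×1.78) = e^(−0.6817) = 0.5057; e^(−k₂t) = e^(−4.913) = 0.007352.
C_N = 0.383×0.663/(2.76−0.383) × (0.5057−0.007352) = 0.1068×0.4984 = 0.05324 mol/L.

0.0532 mol/L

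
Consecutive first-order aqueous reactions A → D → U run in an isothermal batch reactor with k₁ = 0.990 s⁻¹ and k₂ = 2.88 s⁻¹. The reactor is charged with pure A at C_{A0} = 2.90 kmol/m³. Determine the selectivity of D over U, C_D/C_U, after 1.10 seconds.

0.303

Solving the coupled first-order balances gives C_D(t) = [k₁/(k₂−k₁)]·C_{A0}·(e^(−k₁t) − e^(−k₂t)).
e^(−k₁t) = e^(−0.990×1.10) = e^(−1.089) = 0.3366; e^(−k₂t) = e^(−3.168) = 0.04209.
C_D = 0.990×2.90/(2.88−0.990) × (0.3366−0.04209) = 1.519×0.2945 = 0.4473 kmol/m³.
C_A = C_{A0}e^(−k₁t) = 0.9760 kmol/m³, so C_U = C_{A0}−C_A−C_D = 1.477 kmol/m³; C_D/C_U = 0.303.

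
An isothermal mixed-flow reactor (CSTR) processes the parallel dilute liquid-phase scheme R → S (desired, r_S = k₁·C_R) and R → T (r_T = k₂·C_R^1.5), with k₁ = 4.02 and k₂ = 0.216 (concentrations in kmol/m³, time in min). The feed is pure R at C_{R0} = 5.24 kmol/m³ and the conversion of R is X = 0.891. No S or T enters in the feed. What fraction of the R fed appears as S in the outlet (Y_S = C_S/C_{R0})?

0.856

Exit C_R = C_{R0}(1−X) = 5.24×0.109 = 0.5712 kmol/m³.
A CSTR operates uniformly at the exit composition, giving r_S = 2.296 and r_T = 0.09324 (each k·C_R^n at C_R = 0.5712).
Fraction of consumed R going to S: r_S/(r_S+r_T) = 0.9610.
C_S = 0.9610·C_{R0}·X = 0.9610×5.24×0.891 = 4.49 kmol/m³; Y_S = C_S/C_{R0} = 0.856.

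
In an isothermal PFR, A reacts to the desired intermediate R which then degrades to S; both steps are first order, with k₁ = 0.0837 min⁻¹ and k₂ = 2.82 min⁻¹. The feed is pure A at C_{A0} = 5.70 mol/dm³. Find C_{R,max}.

0.152 mol/dm³

For a first-order series the maximum intermediate yield is C_{R,max}/C_{A0} = (k₁/k₂)^[k₂/(k₂−k₁)].
= (0.0837/2.82)^(2.82/(2.82−0.0837)) = (0.02968)^(1.031) = 0.02665.
C_{R,max} = 0.02665×5.70 = 0.152 mol/dm³.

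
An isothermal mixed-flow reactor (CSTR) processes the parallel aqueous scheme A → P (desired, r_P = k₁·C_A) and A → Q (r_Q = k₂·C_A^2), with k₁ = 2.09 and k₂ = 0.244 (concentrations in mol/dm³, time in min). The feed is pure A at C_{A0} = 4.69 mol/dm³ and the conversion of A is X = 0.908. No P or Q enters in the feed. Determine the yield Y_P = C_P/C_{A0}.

Exit C_A = C_{A0}(1−X) = 4.69×0.0920 = 0.4315 mol/dm³.
In a CSTR the entire volume is at exit conditions, so r_P = 2.09×0.4315 = 0.9018 and r_Q = 0.244×0.4315^2 = 0.04543.
Fraction of consumed A going to P: r_P/(r_P+r_Q) = 0.9520.
C_P = 0.9520·C_{A0}·X = 0.9520×4.69×0.908 = 4.05 mol/dm³; Y_P = C_P/C_{A0} = 0.864.

0.864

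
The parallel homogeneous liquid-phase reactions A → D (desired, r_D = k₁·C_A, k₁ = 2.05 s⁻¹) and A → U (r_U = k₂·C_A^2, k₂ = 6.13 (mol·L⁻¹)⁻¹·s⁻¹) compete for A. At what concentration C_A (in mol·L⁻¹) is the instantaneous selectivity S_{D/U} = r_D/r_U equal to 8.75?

S_{D/U} = (k₁/k₂)·C_A⁻¹ ⇒ C_A = (S·k₂/k₁)^(-1).
= (8.75×6.13/2.05)^(-1) = (26.16)^(-1) = 0.0382 mol·L⁻¹.

0.0382 mol·L⁻¹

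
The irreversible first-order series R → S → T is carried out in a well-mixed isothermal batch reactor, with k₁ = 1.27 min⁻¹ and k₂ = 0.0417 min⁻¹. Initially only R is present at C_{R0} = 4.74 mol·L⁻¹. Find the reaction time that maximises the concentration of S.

2.78 min

The intermediate peaks when r₁ = r₂, i.e. k₁e^(−k₁t) = k₂e^(−k₂t), giving t_opt = ln(k₂/k₁)/(k₂−k₁).
= ln(0.0417/1.27)/(0.0417−1.27) = ln(0.03283)/-1.228 = -3.416/-1.228 = 2.78 min.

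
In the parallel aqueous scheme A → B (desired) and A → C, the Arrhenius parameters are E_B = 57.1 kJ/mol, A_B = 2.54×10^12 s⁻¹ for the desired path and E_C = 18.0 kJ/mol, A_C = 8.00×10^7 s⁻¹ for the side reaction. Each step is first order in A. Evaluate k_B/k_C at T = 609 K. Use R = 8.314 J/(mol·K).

k_B/k_C = (A_B/A_C)·exp[−(E_B−E_C)/(RT)] = (A_B/A_C)·exp[(E_C−E_B)/(RT)].
(E_C−E_B)/(RT) = (18.0−57.1)×10³/(8.314×609) = -39100/5063 = -7.722.
k_B/k_C = (2.54×10^12/8.00×10^7)·exp(-7.722) = 31750 × 4.428×10^-4 = 14.1.
Since E_B > E_C, raising the temperature improves selectivity toward B.

14.1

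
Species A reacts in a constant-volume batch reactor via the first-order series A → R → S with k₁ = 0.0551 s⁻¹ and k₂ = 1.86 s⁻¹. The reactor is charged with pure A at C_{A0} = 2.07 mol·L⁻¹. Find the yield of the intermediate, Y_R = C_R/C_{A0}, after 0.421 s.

Solving the coupled first-order balances gives C_R(t) = [k₁/(k₂−k₁)]·C_{A0}·(e^(−k₁t) − e^(−k₂t)).
e^(−k₁t) = e^(−0.0551×0.421) = e^(−0.02320) = 0.9771; e^(−k₂t) = e^(−0.7831) = 0.4570.
C_R = 0.0551×2.07/(1.86−0.0551) × (0.9771−0.4570) = 0.06319×0.5201 = 0.03286 mol·L⁻¹.
Y_R = C_R/C_{A0} = 0.03286/2.07 = 0.0159.

0.0159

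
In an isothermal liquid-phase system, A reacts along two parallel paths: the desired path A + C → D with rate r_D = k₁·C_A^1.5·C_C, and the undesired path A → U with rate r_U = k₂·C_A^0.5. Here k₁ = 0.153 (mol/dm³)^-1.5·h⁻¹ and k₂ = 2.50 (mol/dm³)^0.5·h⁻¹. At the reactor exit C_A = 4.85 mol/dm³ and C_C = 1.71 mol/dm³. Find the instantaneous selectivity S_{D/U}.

S_{D/U} = r_D/r_U = (k₁·C_A^1.5·C_C)/(k₂·C_A^0.5) = (k₁/k₂)·C_A·C_C.
= (0.153×4.850^1.5×1.710) / (2.50×4.850^0.5) = 2.794/5.506 = 0.508.
Since the desired path is higher order in A, keeping C_A high (PFR or concentrated feed) favours D.

0.508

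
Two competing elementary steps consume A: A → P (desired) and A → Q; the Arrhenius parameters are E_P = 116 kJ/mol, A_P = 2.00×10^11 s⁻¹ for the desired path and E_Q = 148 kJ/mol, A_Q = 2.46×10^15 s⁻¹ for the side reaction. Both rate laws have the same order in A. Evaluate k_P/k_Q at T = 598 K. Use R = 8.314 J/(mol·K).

0.0507

With equal orders, S_{P/Q} = k_P/k_Q = (A_P/A_Q)·exp[(E_Q−E_P)/(RT)].
(E_Q−E_P)/(RT) = (148−116)×10³/(8.314×598) = 32000/4972 = 6.436.
k_P/k_Q = (2.00×10^11/2.46×10^15)·exp(6.436) = 8.130×10^-5 × 624.1 = 0.0507.
Since E_P < E_Q, lowering the temperature improves selectivity toward P.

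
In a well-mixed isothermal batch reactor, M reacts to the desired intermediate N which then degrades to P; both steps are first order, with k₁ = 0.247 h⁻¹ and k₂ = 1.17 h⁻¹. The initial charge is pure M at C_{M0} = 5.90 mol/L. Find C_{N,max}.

For a first-order series the maximum intermediate yield is C_{N,max}/C_{M0} = (k₁/k₂)^[k₂/(k₂−k₁)].
= (0.247/1.17)^(1.17/(1.17−0.247)) = (0.2111)^(1.268) = 0.1392.
C_{N,max} = 0.1392×5.90 = 0.821 mol/L.

0.821 mol/L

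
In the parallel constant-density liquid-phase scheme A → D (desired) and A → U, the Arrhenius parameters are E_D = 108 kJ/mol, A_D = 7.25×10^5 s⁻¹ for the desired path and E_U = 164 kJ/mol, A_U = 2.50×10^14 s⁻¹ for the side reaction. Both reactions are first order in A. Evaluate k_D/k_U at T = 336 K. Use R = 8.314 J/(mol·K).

1.47

With equal orders, S_{D/U} = k_D/k_U = (A_D/A_U)·exp[(E_U−E_D)/(RT)].
(E_U−E_D)/(RT) = (164−108)×10³/(8.314×336) = 56000/2794 = 20.05.
k_D/k_U = (7.25×10^5/2.50×10^14)·exp(20.05) = 2.900×10^-9 × 5.083×10^8 = 1.47.
Since E_D < E_U, lowering the temperature improves selectivity toward D.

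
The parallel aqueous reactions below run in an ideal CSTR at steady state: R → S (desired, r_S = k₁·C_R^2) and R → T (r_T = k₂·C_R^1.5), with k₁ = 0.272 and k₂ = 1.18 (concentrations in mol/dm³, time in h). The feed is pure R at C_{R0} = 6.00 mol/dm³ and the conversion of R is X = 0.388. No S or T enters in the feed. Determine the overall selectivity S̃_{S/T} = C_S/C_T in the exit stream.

0.442

Exit C_R = C_{R0}(1−X) = 6.00×0.612 = 3.672 mol/dm³.
Rates in a CSTR are evaluated at the outlet concentration: r_S = 0.272×3.672^2 = 3.668, r_T = 1.18×3.672^1.5 = 8.303.
Overall selectivity = C_S/C_T = r_Sτ/(r_Tτ) = r_S/r_T = 0.442.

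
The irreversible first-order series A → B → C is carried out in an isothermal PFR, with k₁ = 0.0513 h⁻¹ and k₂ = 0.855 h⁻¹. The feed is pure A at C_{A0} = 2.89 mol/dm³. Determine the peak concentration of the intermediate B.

For a first-order series the maximum intermediate yield is C_{B,max}/C_{A0} = (k₁/k₂)^[k₂/(k₂−k₁)].
= (0.0513/0.855)^(0.855/(0.855−0.0513)) = (0.06000)^(1.064) = 0.05014.
C_{B,max} = 0.05014×2.89 = 0.145 mol/dm³.

0.145 mol/dm³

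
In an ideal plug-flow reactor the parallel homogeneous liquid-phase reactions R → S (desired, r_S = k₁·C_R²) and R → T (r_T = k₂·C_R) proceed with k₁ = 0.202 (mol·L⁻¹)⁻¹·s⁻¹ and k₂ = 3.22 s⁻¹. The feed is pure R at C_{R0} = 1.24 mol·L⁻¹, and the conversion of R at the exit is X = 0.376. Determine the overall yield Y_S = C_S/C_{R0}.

C_R = C_{R0}(1−X) = 0.7738 mol·L⁻¹.
Along a PFR/batch, dC_T/dC_R = −r_T/(r_S+r_T) = −k₂/(k₂+k₁·C_R).
Integrating from C_{R0} to C_R: C_T = (3.22/0.202)·ln[(3.22+0.202·1.24)/(3.22+0.202·0.774)] = 15.94·ln(3.470/3.376) = 0.4386 mol·L⁻¹.
Then C_S = (C_{R0}−C_R) − C_T = 0.4662 − 0.4386 = 0.02767 mol·L⁻¹.
Y_S = C_S/C_{R0} = 0.02767/1.24 = 0.0223.

0.0223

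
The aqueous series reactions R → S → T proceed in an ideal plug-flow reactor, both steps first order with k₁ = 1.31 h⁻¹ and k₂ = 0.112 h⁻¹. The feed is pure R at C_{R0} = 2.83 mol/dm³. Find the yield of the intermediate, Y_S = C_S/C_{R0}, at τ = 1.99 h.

Solving the coupled first-order balances gives C_S(τ) = [k₁/(k₂−k₁)]·C_{R0}·(e^(−k₁τ) − e^(−k₂τ)).
e^(−k₁τ) = e^(−1.31×1.99) = e^(−2.607) = 0.07376; e^(−k₂τ) = e^(−0.2229) = 0.8002.
C_S = 1.31×2.83/(0.112−1.31) × (0.07376−0.8002) = (-3.095)×(-0.7264) = 2.248 mol/dm³.
Y_S = C_S/C_{R0} = 2.248/2.83 = 0.794.

0.794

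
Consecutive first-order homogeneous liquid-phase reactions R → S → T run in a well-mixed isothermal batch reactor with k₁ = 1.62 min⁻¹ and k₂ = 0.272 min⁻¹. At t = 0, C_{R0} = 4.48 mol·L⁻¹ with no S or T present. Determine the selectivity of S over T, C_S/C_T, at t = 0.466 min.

13.7

Solving the coupled first-order balances gives C_S(t) = [k₁/(k₂−k₁)]·C_{R0}·(e^(−k₁t) − e^(−k₂t)).
e^(−k₁t) = e^(−1.62×0.466) = e^(−0.7549) = 0.4700; e^(−k₂t) = e^(−0.1268) = 0.8810.
C_S = 1.62×4.48/(0.272−1.62) × (0.4700−0.8810) = (-5.384)×(-0.4109) = 2.212 mol·L⁻¹.
C_R = C_{R0}e^(−k₁t) = 2.106 mol·L⁻¹, so C_T = C_{R0}−C_R−C_S = 0.1619 mol·L⁻¹; C_S/C_T = 13.7.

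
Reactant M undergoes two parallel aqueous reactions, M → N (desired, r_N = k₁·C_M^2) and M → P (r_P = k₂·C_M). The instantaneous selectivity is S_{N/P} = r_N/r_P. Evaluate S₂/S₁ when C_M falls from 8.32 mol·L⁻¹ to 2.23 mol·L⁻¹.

0.268

S_{N/P} = (k₁/k₂)·C_M, so S₂/S₁ = (C_{M,2}/C_{M,1}).
= 2.23/8.32 = 0.268.
Selectivity toward N falls as C_M falls — high-concentration operation is favoured.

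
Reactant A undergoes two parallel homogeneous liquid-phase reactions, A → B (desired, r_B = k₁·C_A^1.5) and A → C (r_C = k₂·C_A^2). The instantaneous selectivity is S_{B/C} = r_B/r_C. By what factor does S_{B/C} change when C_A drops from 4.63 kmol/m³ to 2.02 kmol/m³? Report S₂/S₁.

1.51

S_{B/C} = (k₁/k₂)·C_A^-0.5, so S₂/S₁ = (C_{A,2}/C_{A,1})^-0.5.
= (2.02/4.63)^(-0.5) = (0.4363)^(-0.5) = 1.51.
Selectivity toward B rises as C_A falls — low-concentration operation is favoured.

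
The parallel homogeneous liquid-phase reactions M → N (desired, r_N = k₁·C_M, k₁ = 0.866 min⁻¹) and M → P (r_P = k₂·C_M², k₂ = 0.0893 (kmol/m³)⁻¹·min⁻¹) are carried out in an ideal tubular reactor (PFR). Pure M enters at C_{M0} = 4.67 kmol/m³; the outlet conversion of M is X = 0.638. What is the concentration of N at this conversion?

C_M = C_{M0}(1−X) = 1.691 kmol/m³.
Along a PFR/batch, dC_N/dC_M = −r_N/(r_N+r_P) = −k₁/(k₁+k₂·C_M).
Integrating from C_{M0} to C_M: C_N = (0.866/0.0893)·ln[(0.866+0.0893·4.67)/(0.866+0.0893·1.69)] = 9.698·ln(1.283/1.017) = 2.254 kmol/m³.

2.25 kmol/m³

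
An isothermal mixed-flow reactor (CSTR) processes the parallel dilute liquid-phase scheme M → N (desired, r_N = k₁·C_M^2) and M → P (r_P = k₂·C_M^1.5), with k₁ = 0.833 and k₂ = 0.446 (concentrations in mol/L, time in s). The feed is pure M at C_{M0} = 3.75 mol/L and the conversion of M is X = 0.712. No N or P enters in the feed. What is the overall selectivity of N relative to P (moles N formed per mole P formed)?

Exit C_M = C_{M0}(1−X) = 3.75×0.288 = 1.080 mol/L.
A CSTR operates uniformly at the exit composition, giving r_N = 0.9716 and r_P = 0.5006 (each k·C_M^n at C_M = 1.080).
Overall selectivity = C_N/C_P = r_Nτ/(r_Pτ) = r_N/r_P = 1.94.

1.94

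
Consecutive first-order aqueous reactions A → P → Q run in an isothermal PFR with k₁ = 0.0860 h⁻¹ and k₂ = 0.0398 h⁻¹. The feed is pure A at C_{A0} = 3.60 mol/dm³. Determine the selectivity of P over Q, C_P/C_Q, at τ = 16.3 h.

The intermediate concentration in a first-order A→B→C sequence is C_P = k₁C_{A0}(e^(−k₁τ) − e^(−k₂τ))/(k₂−k₁).
e^(−k₁τ) = e^(−0.0860×16.3) = e^(−1.402) = 0.2462; e^(−k₂τ) = e^(−0.6487) = 0.5227.
C_P = 0.0860×3.60/(0.0398−0.0860) × (0.2462−0.5227) = (-6.701)×(-0.2766) = 1.853 mol/dm³.
C_A = C_{A0}e^(−k₁τ) = 0.8862 mol/dm³, so C_Q = C_{A0}−C_A−C_P = 0.8606 mol/dm³; C_P/C_Q = 2.15.

2.15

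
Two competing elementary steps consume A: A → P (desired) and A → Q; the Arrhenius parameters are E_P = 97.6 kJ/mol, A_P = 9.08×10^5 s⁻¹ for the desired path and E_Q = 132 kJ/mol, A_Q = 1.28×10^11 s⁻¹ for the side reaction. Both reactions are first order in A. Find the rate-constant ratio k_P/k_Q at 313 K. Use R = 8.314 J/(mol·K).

k_P/k_Q = (A_P/A_Q)·exp[−(E_P−E_Q)/(RT)] = (A_P/A_Q)·exp[(E_Q−E_P)/(RT)].
(E_Q−E_P)/(RT) = (132−97.6)×10³/(8.314×313) = 34400/2602 = 13.22.
k_P/k_Q = (9.08×10^5/1.28×10^11)·exp(13.22) = 7.094×10^-6 × 5.508×10^5 = 3.91.
Since E_P < E_Q, lowering the temperature improves selectivity toward P.

3.91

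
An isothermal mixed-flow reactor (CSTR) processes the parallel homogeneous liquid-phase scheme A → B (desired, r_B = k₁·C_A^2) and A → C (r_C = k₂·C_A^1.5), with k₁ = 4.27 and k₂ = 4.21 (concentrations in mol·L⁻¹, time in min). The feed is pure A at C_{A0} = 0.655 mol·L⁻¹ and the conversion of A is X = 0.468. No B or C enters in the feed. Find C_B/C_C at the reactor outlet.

0.599

Exit C_A = C_{A0}(1−X) = 0.655×0.532 = 0.3485 mol·L⁻¹.
A CSTR operates uniformly at the exit composition, giving r_B = 0.5185 and r_C = 0.8660 (each k·C_A^n at C_A = 0.3485).
Overall selectivity = C_B/C_C = r_Bτ/(r_Cτ) = r_B/r_C = 0.599.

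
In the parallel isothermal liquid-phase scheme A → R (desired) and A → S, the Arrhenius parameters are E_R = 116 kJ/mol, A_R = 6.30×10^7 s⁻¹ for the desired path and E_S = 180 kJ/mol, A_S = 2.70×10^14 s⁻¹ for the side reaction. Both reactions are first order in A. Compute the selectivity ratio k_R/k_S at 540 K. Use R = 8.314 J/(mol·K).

k_R/k_S = (A_R/A_S)·exp[−(E_R−E_S)/(RT)] = (A_R/A_S)·exp[(E_S−E_R)/(RT)].
(E_S−E_R)/(RT) = (180−116)×10³/(8.314×540) = 64000/4490 = 14.26.
k_R/k_S = (6.30×10^7/2.70×10^14)·exp(14.26) = 2.333×10^-7 × 1.552×10^6 = 0.362.
Since E_R < E_S, lowering the temperature improves selectivity toward R.

0.362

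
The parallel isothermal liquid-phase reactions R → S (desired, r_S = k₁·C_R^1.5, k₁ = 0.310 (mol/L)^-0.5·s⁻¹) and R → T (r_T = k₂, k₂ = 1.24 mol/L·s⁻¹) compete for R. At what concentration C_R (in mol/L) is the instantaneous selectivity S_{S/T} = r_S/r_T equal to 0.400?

S_{S/T} = (k₁/k₂)·C_R^1.5 ⇒ C_R = (S·k₂/k₁)^(1/1.5).
= (0.400×1.24/0.310)^(0.6667) = (1.600)^(0.6667) = 1.37 mol/L.

1.37 mol/L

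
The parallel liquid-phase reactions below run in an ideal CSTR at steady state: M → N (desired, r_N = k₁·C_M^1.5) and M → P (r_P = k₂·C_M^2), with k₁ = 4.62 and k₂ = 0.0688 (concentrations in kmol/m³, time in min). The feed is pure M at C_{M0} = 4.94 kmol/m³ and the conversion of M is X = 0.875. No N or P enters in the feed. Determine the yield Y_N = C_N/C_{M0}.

Exit C_M = C_{M0}(1−X) = 4.94×0.125 = 0.6175 kmol/m³.
Rates in a CSTR are evaluated at the outlet concentration: r_N = 4.62×0.6175^1.5 = 2.242, r_P = 0.0688×0.6175^2 = 0.02623.
Fraction of consumed M going to N: r_N/(r_N+r_P) = 0.9884.
C_N = 0.9884·C_{M0}·X = 0.9884×4.94×0.875 = 4.27 kmol/m³; Y_N = C_N/C_{M0} = 0.865.

0.865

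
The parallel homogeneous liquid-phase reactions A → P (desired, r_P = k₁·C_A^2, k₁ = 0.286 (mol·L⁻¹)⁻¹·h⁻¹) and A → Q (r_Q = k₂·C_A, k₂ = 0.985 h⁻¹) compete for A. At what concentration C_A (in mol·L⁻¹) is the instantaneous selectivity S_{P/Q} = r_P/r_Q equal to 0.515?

S_{P/Q} = (k₁/k₂)·C_A ⇒ C_A = S·k₂/k₁.
= 0.515×0.985/0.286 = 1.77 mol·L⁻¹.

1.77 mol·L⁻¹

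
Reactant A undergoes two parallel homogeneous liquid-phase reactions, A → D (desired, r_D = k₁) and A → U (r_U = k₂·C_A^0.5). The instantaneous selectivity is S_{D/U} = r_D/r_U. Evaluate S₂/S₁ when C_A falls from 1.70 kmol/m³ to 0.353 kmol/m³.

2.19

S_{D/U} = (k₁/k₂)·C_A^-0.5, so S₂/S₁ = (C_{A,2}/C_{A,1})^-0.5.
= (0.353/1.70)^(-0.5) = (0.2076)^(-0.5) = 2.19.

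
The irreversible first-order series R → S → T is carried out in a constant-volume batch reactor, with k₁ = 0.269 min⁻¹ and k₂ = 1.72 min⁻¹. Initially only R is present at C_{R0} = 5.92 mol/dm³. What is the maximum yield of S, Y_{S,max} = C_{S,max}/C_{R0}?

At the optimum, C_{S,max}/C_{R0} = (k₁/k₂)^[k₂/(k₂−k₁)].
= (0.269/1.72)^(1.72/(1.72−0.269)) = (0.1564)^(1.185) = 0.1109.

0.111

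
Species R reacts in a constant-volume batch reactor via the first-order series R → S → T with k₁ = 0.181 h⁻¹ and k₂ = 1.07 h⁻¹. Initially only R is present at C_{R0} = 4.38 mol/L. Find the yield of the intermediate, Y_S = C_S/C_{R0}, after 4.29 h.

Solving the coupled first-order balances gives C_S(t) = [k₁/(k₂−k₁)]·C_{R0}·(e^(−k₁t) − e^(−k₂t)).
e^(−k₁t) = e^(−0.181×4.29) = e^(−0.7765) = 0.4600; e^(−k₂t) = e^(−4.590) = 0.01015.
C_S = 0.181×4.38/(1.07−0.181) × (0.4600−0.01015) = 0.8918×0.4499 = 0.4012 mol/L.
Y_S = C_S/C_{R0} = 0.4012/4.38 = 0.0916.

0.0916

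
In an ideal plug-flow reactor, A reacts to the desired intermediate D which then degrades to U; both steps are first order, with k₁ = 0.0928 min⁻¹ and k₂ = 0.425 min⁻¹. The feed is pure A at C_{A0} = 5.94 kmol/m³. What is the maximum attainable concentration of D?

For a first-order series the maximum intermediate yield is C_{D,max}/C_{A0} = (k₁/k₂)^[k₂/(k₂−k₁)].
= (0.0928/0.425)^(0.425/(0.425−0.0928)) = (0.2184)^(1.279) = 0.1427.
C_{D,max} = 0.1427×5.94 = 0.848 kmol/m³.

0.848 kmol/m³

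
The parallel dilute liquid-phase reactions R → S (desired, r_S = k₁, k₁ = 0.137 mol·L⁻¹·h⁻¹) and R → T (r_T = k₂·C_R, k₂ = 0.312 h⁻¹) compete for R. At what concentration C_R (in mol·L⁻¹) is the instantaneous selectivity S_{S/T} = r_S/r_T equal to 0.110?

S_{S/T} = (k₁/k₂)·C_R⁻¹ ⇒ C_R = (S·k₂/k₁)^(-1).
= (0.110×0.312/0.137)^(-1) = (0.2505)^(-1) = 3.99 mol·L⁻¹.

3.99 mol·L⁻¹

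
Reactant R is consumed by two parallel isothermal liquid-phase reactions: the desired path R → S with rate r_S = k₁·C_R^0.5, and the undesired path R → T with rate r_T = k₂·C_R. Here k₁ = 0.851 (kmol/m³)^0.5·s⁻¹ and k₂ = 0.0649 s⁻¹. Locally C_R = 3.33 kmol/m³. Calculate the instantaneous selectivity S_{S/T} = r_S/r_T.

7.19

S_{S/T} = r_S/r_T = (k₁·C_R^0.5)/(k₂·C_R) = (k₁/k₂)·C_R^-0.5.
= (0.851×3.330^0.5) / (0.0649×3.330) = 1.553/0.2161 = 7.19.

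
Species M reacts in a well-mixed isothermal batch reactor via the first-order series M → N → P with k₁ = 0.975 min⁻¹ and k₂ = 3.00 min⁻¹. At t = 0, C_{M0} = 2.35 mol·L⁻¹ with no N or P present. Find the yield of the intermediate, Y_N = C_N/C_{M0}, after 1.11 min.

0.146

The intermediate concentration in a first-order A→B→C sequence is C_N = k₁C_{M0}(e^(−k₁t) − e^(−k₂t))/(k₂−k₁).
e^(−k₁t) = e^(−0.975×1.11) = e^(−1.082) = 0.3388; e^(−k₂t) = e^(−3.330) = 0.03579.
C_N = 0.975×2.35/(3.00−0.975) × (0.3388−0.03579) = 1.131×0.3030 = 0.3429 mol·L⁻¹.
Y_N = C_N/C_{M0} = 0.3429/2.35 = 0.146.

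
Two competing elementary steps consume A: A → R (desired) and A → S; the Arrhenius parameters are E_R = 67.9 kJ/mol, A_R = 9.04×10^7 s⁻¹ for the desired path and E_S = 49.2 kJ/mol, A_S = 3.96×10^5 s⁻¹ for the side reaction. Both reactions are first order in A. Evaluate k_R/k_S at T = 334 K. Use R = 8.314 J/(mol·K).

0.272

Since both paths have the same order in A, the concentration cancels and S_{R/S} = k_R/k_S = (A_R/A_S)·exp[(E_S−E_R)/(RT)].
(E_S−E_R)/(RT) = (49.2−67.9)×10³/(8.314×334) = -18700/2777 = -6.734.
k_R/k_S = (9.04×10^7/3.96×10^5)·exp(-6.734) = 228.3 × 0.001190 = 0.272.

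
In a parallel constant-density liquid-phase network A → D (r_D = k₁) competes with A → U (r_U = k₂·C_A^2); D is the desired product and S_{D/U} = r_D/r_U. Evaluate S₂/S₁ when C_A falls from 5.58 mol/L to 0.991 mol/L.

S_{D/U} = (k₁/k₂)·C_A^-2, so S₂/S₁ = (C_{A,2}/C_{A,1})^-2.
= (0.991/5.58)^(-2) = (0.1776)^(-2) = 31.7.

31.7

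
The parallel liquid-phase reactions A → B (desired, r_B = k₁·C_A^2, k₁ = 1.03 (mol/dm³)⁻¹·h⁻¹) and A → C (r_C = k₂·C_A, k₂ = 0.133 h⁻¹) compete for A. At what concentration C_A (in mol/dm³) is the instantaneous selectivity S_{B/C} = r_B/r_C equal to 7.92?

S_{B/C} = (k₁/k₂)·C_A ⇒ C_A = S·k₂/k₁.
= 7.92×0.133/1.03 = 1.02 mol/dm³.

1.02 mol/dm³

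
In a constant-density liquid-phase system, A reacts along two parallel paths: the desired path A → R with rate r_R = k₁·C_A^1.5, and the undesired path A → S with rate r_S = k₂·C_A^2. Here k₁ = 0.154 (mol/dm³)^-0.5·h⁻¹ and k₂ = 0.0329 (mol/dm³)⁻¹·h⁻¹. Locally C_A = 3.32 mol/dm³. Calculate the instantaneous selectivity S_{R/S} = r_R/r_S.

S_{R/S} = r_R/r_S = (k₁·C_A^1.5)/(k₂·C_A^2) = (k₁/k₂)·C_A^-0.5.
= (0.154×3.320^1.5) / (0.0329×3.320^2) = 0.9316/0.3626 = 2.57.

2.57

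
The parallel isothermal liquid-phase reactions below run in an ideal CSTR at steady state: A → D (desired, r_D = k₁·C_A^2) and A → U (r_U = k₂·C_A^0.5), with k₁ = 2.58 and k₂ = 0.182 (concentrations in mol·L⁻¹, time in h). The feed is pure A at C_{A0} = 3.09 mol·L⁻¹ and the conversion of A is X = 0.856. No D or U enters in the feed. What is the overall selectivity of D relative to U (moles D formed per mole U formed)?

Exit C_A = C_{A0}(1−X) = 3.09×0.144 = 0.4450 mol·L⁻¹.
In a CSTR the entire volume is at exit conditions, so r_D = 2.58×0.4450^2 = 0.5108 and r_U = 0.182×0.4450^0.5 = 0.1214.
Overall selectivity = C_D/C_U = r_Dτ/(r_Uτ) = r_D/r_U = 4.21.

4.21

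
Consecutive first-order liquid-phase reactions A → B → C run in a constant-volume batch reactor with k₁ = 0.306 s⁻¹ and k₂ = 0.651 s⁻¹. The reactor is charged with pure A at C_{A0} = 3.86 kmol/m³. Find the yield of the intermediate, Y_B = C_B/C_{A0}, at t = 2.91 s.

The intermediate concentration in a first-order A→B→C sequence is C_B = k₁C_{A0}(e^(−k₁t) − e^(−k₂t))/(k₂−k₁).
e^(−k₁t) = e^(−0.306×2.91) = e^(−0.8905) = 0.4105; e^(−k₂t) = e^(−1.894) = 0.1504.
C_B = 0.306×3.86/(0.651−0.306) × (0.4105−0.1504) = 3.424×0.2601 = 0.8904 kmol/m³.
Y_B = C_B/C_{A0} = 0.8904/3.86 = 0.231.

0.231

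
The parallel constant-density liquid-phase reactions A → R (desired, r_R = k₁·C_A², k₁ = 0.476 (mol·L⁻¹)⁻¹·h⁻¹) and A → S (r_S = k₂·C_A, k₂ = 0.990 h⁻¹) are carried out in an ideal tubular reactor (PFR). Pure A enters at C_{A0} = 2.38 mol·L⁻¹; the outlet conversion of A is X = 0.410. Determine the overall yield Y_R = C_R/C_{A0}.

0.194

C_A = C_{A0}(1−X) = 1.404 mol·L⁻¹.
Along a PFR/batch, dC_S/dC_A = −r_S/(r_R+r_S) = −k₂/(k₂+k₁·C_A).
Integrating from C_{A0} to C_A: C_S = (0.990/0.476)·ln[(0.990+0.476·2.38)/(0.990+0.476·1.40)] = 2.080·ln(2.123/1.658) = 0.5136 mol·L⁻¹.
Then C_R = (C_{A0}−C_A) − C_S = 0.9758 − 0.5136 = 0.4622 mol·L⁻¹.
Y_R = C_R/C_{A0} = 0.4622/2.38 = 0.194.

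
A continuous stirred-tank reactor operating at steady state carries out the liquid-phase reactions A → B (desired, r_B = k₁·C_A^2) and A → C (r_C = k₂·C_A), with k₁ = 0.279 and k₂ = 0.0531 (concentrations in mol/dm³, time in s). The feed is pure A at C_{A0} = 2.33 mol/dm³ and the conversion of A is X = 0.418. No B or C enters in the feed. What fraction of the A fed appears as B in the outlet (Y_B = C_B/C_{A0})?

Exit C_A = C_{A0}(1−X) = 2.33×0.582 = 1.356 mol/dm³.
In a CSTR the entire volume is at exit conditions, so r_B = 0.279×1.356^2 = 0.5131 and r_C = 0.0531×1.356 = 0.07201.
Fraction of consumed A going to B: r_B/(r_B+r_C) = 0.8769.
C_B = 0.8769·C_{A0}·X = 0.8769×2.33×0.418 = 0.854 mol/dm³; Y_B = C_B/C_{A0} = 0.367.

0.367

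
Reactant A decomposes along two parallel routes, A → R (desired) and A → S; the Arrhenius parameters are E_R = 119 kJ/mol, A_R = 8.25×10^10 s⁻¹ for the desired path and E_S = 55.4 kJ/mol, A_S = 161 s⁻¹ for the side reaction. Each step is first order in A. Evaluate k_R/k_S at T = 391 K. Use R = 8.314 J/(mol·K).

k_R/k_S = (A_R/A_S)·exp[−(E_R−E_S)/(RT)] = (A_R/A_S)·exp[(E_S−E_R)/(RT)].
(E_S−E_R)/(RT) = (55.4−119)×10³/(8.314×391) = -63600/3251 = -19.56.
k_R/k_S = (8.25×10^10/161)·exp(-19.56) = 5.124×10^8 × 3.186×10^-9 = 1.63.

1.63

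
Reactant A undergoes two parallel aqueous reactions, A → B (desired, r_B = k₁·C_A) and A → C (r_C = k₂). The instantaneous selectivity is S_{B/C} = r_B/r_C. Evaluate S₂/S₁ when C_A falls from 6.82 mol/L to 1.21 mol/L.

0.177

S_{B/C} = (k₁/k₂)·C_A, so S₂/S₁ = (C_{A,2}/C_{A,1}).
= 1.21/6.82 = 0.177.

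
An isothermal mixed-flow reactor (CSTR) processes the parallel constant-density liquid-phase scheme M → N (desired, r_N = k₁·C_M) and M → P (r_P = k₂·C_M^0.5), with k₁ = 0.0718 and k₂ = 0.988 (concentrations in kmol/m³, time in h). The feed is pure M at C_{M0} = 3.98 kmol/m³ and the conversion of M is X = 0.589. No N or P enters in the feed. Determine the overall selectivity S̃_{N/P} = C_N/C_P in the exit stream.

0.0929

Exit C_M = C_{M0}(1−X) = 3.98×0.411 = 1.636 kmol/m³.
Rates in a CSTR are evaluated at the outlet concentration: r_N = 0.0718×1.636 = 0.1174, r_P = 0.988×1.636^0.5 = 1.264.
Overall selectivity = C_N/C_P = r_Nτ/(r_Pτ) = r_N/r_P = 0.0929.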